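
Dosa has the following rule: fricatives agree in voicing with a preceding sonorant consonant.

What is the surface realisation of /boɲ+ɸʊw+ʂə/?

[boɲβʊwʐə]

/ɸ/ is a voiceless bilabial fricative. The preceding trigger /ɲ/ is voiced, so /ɸ/ must become voiced as well.
Changing only its voicing to voiced gives [β] — the voiced bilabial fricative.
At the second juncture, /ʂ/ likewise becomes [ʐ] adjacent to /w/.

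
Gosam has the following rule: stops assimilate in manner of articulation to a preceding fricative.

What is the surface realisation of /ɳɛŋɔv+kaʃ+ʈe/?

[ɳɛŋɔvxaʃʂe]

The rule targets /k/ (voiceless velar stop), which sits after the trigger /v/ (fricative).
The voiceless velar fricative is [x], so /k/ → [x].
At the second juncture, /ʈ/ likewise becomes [ʂ] adjacent to /ʃ/.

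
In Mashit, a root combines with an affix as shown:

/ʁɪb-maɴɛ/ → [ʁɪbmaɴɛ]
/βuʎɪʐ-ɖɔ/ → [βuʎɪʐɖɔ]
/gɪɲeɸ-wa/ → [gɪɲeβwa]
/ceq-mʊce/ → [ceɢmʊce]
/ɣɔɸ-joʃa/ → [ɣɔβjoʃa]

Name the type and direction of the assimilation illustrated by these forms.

regressive voicing assimilation

Underlying /ɸ/ is realised as [β] next to /w/; /w/ itself does not change.
The change voiceless → voiced matches the voicing of the following /w/, identifying this as voicing assimilation.
Place and manner are unchanged, so the assimilation is partial, not total.
Checking the remaining alternations: /q/ → [ɢ] before /m/ (voiceless → voiced, matching voiced); /ɸ/ → [β] before /j/ (voiceless → voiced, matching voiced) — only voicing changes, and always toward the following segment.
No alternation appears in [ʁɪbmaɴɛ], [βuʎɪʐɖɔ]: there the adjacent consonants already agree in voicing (/b/ and /m/ are both voiced; /ʐ/ and /ɖ/ are both voiced), so these forms are consistent with the same rule.
The trigger is the following segment, so the direction is regressive (anticipatory).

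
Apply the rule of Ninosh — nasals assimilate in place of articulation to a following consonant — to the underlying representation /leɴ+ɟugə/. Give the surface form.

[leɲɟugə]

The rule targets /ɴ/ (voiced uvular nasal), which sits before the trigger /ɟ/ (palatal).
The voiced palatal nasal is [ɲ], so /ɴ/ → [ɲ].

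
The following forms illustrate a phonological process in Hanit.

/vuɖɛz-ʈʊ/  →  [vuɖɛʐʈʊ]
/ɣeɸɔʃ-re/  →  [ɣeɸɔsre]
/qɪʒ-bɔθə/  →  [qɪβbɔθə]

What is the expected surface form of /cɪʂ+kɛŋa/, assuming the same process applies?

The data show regressive place assimilation: /z/ → [ʐ] before /ʈ/; /ʃ/ → [s] before /r/; /ʒ/ → [β] before /b/. In each pair only place changes, matching the following consonant, while manner and voice stay constant.
The rule targets /ʂ/ (voiceless retroflex fricative), which sits before the trigger /k/ (velar).
A voiceless velar fricative is [x], so the surface segment is [x].

[cɪxkɛŋa]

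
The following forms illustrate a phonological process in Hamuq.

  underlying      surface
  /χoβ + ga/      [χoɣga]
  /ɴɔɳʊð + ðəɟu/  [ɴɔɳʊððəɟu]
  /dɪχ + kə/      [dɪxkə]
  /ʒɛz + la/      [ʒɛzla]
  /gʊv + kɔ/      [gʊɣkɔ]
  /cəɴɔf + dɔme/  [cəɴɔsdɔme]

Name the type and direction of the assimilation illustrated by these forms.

The segment that alternates is /β/, which surfaces as [ɣ] when adjacent to /g/.
/β/ is bilabial while /g/ is velar; the output [ɣ] is velar, matching the trigger — so the feature that spreads is place.
Manner and voice are unchanged, so the assimilation is partial, not total.
The other alternating forms pattern the same way: /χ/ → [x] before /k/ (uvular → velar, matching velar); /v/ → [ɣ] before /k/ (labiodental → velar, matching velar); /f/ → [s] before /d/ (labiodental → alveolar, matching alveolar) — only place changes, and always toward the following segment.
Nothing changes in [ɴɔɳʊððəɟu], [ʒɛzla]: there the adjacent consonants already agree in place (/ð/ and /ð/ are both dental; /z/ and /l/ are both alveolar), so these forms are consistent with the same rule.
The trigger is the following segment, so the direction is regressive (anticipatory).

regressive place assimilation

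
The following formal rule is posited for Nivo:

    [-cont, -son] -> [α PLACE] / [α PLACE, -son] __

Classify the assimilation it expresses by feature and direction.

The shared variable α links the value of the place features (abbreviated [PLACE]) on the target to the same value on the neighbouring segment, so place is the feature that assimilates.
Since the environment is written before the underscore, the trigger precedes the target; the direction is progressive.

progressive place assimilation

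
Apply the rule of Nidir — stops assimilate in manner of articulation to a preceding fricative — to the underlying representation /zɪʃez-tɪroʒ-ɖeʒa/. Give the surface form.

[zɪʃezsɪroʒʐeʒa]

/t/ is a voiceless alveolar stop. The preceding trigger /z/ is a fricative, so /t/ must become a fricative as well.
Changing only its manner to fricative gives [s] — the voiceless alveolar fricative.
The same rule applies at the second boundary: /ɖ/ → [ʐ] next to /ʒ/.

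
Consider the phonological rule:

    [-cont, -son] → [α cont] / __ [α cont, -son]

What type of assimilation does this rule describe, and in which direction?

The rule copies [cont] (continuancy) from the environment onto the target stops; since [±cont] encodes the stop/fricative manner contrast, the assimilating dimension is manner.
The conditioning segment sits to the right of the focus bar, meaning the trigger follows the segment that changes — regressive assimilation.

regressive manner assimilation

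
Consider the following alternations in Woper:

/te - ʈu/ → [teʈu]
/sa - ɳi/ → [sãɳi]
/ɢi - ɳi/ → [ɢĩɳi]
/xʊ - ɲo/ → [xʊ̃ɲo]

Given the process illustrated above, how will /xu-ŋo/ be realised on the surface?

[xũŋo]

The data show regressive nasality assimilation (vowel nasalisation): /a/ → [ã] before /ɳ/; /i/ → [ĩ] before /ɳ/; /ʊ/ → [ʊ̃] before /ɲ/ — a vowel is nasalised by an immediately following nasal consonant.
No change occurs in [teʈu] because the vowel at the boundary is adjacent to an oral consonant, not a nasal (/e/ next to /ʈ/).
The vowel /u/ is adjacent to the following nasal /ŋ/, so it acquires [+nasal] and surfaces as [ũ].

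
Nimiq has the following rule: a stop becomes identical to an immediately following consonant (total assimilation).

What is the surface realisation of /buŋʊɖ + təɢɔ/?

/ɖ/ is the segment targeted by the rule; it sits immediately before /t/, so it assimilates completely and surfaces as [t].

[buŋʊttəɢɔ]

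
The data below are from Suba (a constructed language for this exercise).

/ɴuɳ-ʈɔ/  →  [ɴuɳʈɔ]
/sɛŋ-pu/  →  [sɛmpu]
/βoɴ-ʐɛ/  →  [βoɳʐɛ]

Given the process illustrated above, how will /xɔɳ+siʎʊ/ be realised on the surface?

[xɔnsiʎʊ]

The data show regressive place assimilation: /ŋ/ → [m] before /p/; /ɴ/ → [ɳ] before /ʐ/. In each pair only place changes, matching the following consonant, while manner and voice stay constant.
Nothing changes in [ɴuɳʈɔ]: there the adjacent consonants already agree in place (/ɳ/ and /ʈ/ are both retroflex), so this form is consistent with the same rule.
/ɳ/ is a voiced retroflex nasal. The following trigger /s/ is alveolar, so /ɳ/ must become alveolar as well.
The voiced alveolar nasal is [n], so /ɳ/ → [n].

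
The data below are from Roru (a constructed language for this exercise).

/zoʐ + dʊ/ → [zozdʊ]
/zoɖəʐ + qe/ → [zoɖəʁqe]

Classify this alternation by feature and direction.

regressive place assimilation

Comparing underlying and surface forms, /ʐ/ → [z] is the alternation; the neighbouring /d/ is constant.
/ʐ/ is retroflex while /d/ is alveolar; the output [z] is alveolar, matching the trigger — so the feature that spreads is place.
Manner and voice are unchanged, so the assimilation is partial, not total.
The same holds elsewhere in the data: /ʐ/ → [ʁ] before /q/ (retroflex → uvular, matching uvular) — only place changes, and always toward the following segment.
The trigger is the following segment, so the direction is regressive (anticipatory).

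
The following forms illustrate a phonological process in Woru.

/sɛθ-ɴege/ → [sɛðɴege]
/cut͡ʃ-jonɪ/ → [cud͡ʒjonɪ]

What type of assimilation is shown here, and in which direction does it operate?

Comparing underlying and surface forms, /θ/ → [ð] is the alternation; the neighbouring /ɴ/ is constant.
The change voiceless → voiced matches the voicing of the following /ɴ/, identifying this as voicing assimilation.
Place and manner are unchanged, so the assimilation is partial, not total.
Checking the remaining alternation: /t͡ʃ/ → [d͡ʒ] before /j/ (voiceless → voiced, matching voiced) — only voicing changes, and always toward the following segment.
The trigger is the following segment, so the direction is regressive (anticipatory).

regressive voicing assimilation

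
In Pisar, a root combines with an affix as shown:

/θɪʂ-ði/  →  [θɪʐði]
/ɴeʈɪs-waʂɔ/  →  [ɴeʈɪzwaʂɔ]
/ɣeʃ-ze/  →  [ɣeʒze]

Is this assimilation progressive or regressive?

regressive

Comparing underlying and surface forms, /ʂ/ → [ʐ] is the alternation; the neighbouring /ð/ is constant.
The change voiceless → voiced matches the voicing of the following /ð/, identifying this as voicing assimilation.
The same holds elsewhere in the data: /s/ → [z] before /w/ (voiceless → voiced, matching voiced); /ʃ/ → [ʒ] before /z/ (voiceless → voiced, matching voiced) — only voicing changes, and always toward the following segment.
The trigger is the following segment, so the direction is regressive (anticipatory).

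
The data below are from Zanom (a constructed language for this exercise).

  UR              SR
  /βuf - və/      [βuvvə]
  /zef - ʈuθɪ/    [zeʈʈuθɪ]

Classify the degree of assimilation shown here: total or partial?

total assimilation

The segment that alternates is /f/, which surfaces as [ʈ] when adjacent to /ʈ/.
The output [ʈ] is identical to the trigger /ʈ/ — every feature (place, manner, voicing) has been copied — so this is total assimilation.
The other form behaves the same way: /f/ → [v] before /v/ — in each case the output is a copy of the following consonant.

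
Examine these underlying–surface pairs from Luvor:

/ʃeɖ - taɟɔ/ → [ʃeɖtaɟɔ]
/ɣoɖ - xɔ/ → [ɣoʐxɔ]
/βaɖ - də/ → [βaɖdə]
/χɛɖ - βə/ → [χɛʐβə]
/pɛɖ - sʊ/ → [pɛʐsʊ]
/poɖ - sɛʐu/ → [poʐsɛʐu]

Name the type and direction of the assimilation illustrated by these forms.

Underlying /ɖ/ is realised as [ʐ] next to /x/; /x/ itself does not change.
/ɖ/ is a stop while /x/ is a fricative; the output [ʐ] is a fricative, matching the trigger — so the feature that spreads is manner.
Place and voice are unchanged, so the assimilation is partial, not total.
The same holds elsewhere in the data: /ɖ/ → [ʐ] before /β/ (stop → fricative, matching a fricative); /ɖ/ → [ʐ] before /s/ (stop → fricative, matching a fricative) — only manner changes, and always toward the following segment.
Nothing changes in [ʃeɖtaɟɔ], [βaɖdə]: there the adjacent consonants already agree in manner (/ɖ/ and /t/ are both stops; /ɖ/ and /d/ are both stops), so these forms are consistent with the same rule.
The trigger is the following segment, so the direction is regressive (anticipatory).

regressive manner assimilation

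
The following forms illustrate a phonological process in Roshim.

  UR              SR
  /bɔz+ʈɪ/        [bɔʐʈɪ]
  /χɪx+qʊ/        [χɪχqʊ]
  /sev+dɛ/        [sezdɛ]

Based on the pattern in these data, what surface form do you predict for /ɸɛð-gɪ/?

[ɸɛɣgɪ]

The data show regressive place assimilation: /z/ → [ʐ] before /ʈ/; /x/ → [χ] before /q/; /v/ → [z] before /d/. In each pair only place changes, matching the following consonant, while manner and voice stay constant.
/ð/ is a voiced dental fricative. The following trigger /g/ is velar, so /ð/ must become velar as well.
A voiced velar fricative is [ɣ], so the surface segment is [ɣ].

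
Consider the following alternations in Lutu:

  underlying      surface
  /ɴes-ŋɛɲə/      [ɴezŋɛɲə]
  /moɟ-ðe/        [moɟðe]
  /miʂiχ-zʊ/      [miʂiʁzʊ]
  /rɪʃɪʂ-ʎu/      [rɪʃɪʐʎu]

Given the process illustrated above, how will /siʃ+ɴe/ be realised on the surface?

The data show regressive voicing assimilation: /s/ → [z] before /ŋ/; /χ/ → [ʁ] before /z/; /ʂ/ → [ʐ] before /ʎ/. In each pair only voicing changes, matching the following consonant, while place and manner stay constant.
Nothing changes in [moɟðe]: there the adjacent consonants already agree in voicing (/ɟ/ and /ð/ are both voiced), so this form is consistent with the same rule.
/ʃ/ is a voiceless postalveolar fricative. The following trigger /ɴ/ is voiced, so /ʃ/ must become voiced as well.
The voiced postalveolar fricative is [ʒ], so /ʃ/ → [ʒ].

[siʒɴe]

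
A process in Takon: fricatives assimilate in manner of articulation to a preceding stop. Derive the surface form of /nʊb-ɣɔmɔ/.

/ɣ/ is a voiced velar fricative. The preceding trigger /b/ is a stop, so /ɣ/ must become a stop as well.
The voiced velar stop is [g], so /ɣ/ → [g].

[nʊbgɔmɔ]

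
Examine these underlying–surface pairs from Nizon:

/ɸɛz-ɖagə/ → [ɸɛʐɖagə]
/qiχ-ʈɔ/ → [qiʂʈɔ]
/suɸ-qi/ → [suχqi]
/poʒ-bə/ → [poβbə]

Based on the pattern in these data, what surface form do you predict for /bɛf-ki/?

The data show regressive place assimilation: /z/ → [ʐ] before /ɖ/; /χ/ → [ʂ] before /ʈ/; /ɸ/ → [χ] before /q/; /ʒ/ → [β] before /b/. In each pair only place changes, matching the following consonant, while manner and voice stay constant.
/f/ is a voiceless labiodental fricative. The following trigger /k/ is velar, so /f/ must become velar as well.
Changing only its place to velar gives [x] — the voiceless velar fricative.

[bɛxki]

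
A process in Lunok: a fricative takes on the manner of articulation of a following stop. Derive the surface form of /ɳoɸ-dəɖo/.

[ɳopdəɖo]

/ɸ/ is a voiceless bilabial fricative. The following trigger /d/ is a stop, so /ɸ/ must become a stop as well.
Changing only its manner to stop gives [p] — the voiceless bilabial stop.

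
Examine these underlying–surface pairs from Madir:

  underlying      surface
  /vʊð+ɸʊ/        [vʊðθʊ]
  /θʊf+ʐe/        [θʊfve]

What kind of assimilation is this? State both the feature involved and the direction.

Underlying /ɸ/ is realised as [θ] next to /ð/; /ð/ itself does not change.
/ɸ/ is bilabial while /ð/ is dental; the output [θ] is dental, matching the trigger — so the feature that spreads is place.
Manner and voice are unchanged, so the assimilation is partial, not total.
Checking the remaining alternation: /ʐ/ → [v] after /f/ (retroflex → labiodental, matching labiodental) — only place changes, and always toward the preceding segment.
Since the segment that changes follows the conditioning segment, the assimilation is progressive.

progressive place assimilation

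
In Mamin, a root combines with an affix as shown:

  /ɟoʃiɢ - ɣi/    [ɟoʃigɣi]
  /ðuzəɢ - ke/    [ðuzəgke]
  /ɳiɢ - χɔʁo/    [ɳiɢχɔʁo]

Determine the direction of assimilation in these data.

Comparing underlying and surface forms, /ɢ/ → [g] is the alternation; the neighbouring /ɣ/ is constant.
The change uvular → velar matches the place of the following /ɣ/, identifying this as place assimilation.
Checking the remaining alternation: /ɢ/ → [g] before /k/ (uvular → velar, matching velar) — only place changes, and always toward the following segment.
No alternation appears in [ɳiɢχɔʁo]: there the adjacent consonants already agree in place (/ɢ/ and /χ/ are both uvular), so this form is consistent with the same rule.
The trigger is the following segment, so the direction is regressive (anticipatory).

regressive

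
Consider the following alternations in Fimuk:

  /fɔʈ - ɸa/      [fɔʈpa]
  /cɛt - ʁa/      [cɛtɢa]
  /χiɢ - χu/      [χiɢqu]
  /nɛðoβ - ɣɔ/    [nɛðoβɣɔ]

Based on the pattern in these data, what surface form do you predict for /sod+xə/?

The data show progressive manner assimilation: /ɸ/ → [p] after /ʈ/; /ʁ/ → [ɢ] after /t/; /χ/ → [q] after /ɢ/. In each pair only manner changes, matching the preceding consonant, while place and voice stay constant.
No alternation appears in [nɛðoβɣɔ]: there the adjacent consonants already agree in manner (/ɣ/ and /β/ are both fricatives), so this form is consistent with the same rule.
The rule targets /x/ (voiceless velar fricative), which sits after the trigger /d/ (stop).
A voiceless velar stop is [k], so the surface segment is [k].

[sodkə]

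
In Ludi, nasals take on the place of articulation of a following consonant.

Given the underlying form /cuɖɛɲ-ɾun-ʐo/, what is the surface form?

[cuɖɛnɾuɳʐo]

The rule targets /ɲ/ (voiced palatal nasal), which sits before the trigger /ɾ/ (alveolar).
Changing only its place to alveolar gives [n] — the voiced alveolar nasal.
At the second juncture, /n/ likewise becomes [ɳ] adjacent to /ʐ/.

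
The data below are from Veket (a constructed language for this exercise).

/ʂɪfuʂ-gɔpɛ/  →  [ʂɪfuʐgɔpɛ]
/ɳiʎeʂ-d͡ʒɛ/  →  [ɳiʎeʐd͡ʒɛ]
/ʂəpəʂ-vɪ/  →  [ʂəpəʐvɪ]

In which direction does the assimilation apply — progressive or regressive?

The segment that alternates is /ʂ/, which surfaces as [ʐ] when adjacent to /g/.
The change voiceless → voiced matches the voicing of the following /g/, identifying this as voicing assimilation.
The other alternating forms pattern the same way: /ʂ/ → [ʐ] before /d͡ʒ/ (voiceless → voiced, matching voiced); /ʂ/ → [ʐ] before /v/ (voiceless → voiced, matching voiced) — only voicing changes, and always toward the following segment.
Since the segment that changes precedes the conditioning segment, the assimilation is regressive.

regressive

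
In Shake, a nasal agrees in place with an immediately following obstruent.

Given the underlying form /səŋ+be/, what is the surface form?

The rule targets /ŋ/ (voiced velar nasal), which sits before the trigger /b/ (bilabial).
The voiced bilabial nasal is [m], so /ŋ/ → [m].

[səmbe]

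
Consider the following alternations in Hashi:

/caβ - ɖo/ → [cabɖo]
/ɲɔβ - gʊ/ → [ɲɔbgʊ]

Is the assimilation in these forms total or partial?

Comparing underlying and surface forms, /β/ → [b] is the alternation; the neighbouring /ɖ/ is constant.
The change fricative → stop matches the manner of the following /ɖ/, identifying this as manner assimilation.
Place and voice are unchanged, so the assimilation is partial, not total.
The other alternating form patterns the same way: /β/ → [b] before /g/ (fricative → stop, matching a stop) — only manner changes, and always toward the following segment.

partial assimilation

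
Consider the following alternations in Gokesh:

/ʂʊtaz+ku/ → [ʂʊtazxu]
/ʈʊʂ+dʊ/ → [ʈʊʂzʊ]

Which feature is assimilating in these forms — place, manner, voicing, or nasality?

manner

Underlying /k/ is realised as [x] next to /z/; /z/ itself does not change.
The change stop → fricative matches the manner of the preceding /z/, identifying this as manner assimilation.
The same holds elsewhere in the data: /d/ → [z] after /ʂ/ (stop → fricative, matching a fricative) — only manner changes, and always toward the preceding segment.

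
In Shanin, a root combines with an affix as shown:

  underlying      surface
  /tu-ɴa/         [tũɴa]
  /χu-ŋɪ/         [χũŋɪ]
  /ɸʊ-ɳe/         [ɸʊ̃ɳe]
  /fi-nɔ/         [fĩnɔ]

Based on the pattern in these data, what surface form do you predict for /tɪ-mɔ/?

The data show regressive nasality assimilation (vowel nasalisation): /u/ → [ũ] before /ɴ/; /u/ → [ũ] before /ŋ/; /ʊ/ → [ʊ̃] before /ɳ/; /i/ → [ĩ] before /n/ — a vowel is nasalised by an immediately following nasal consonant.
/ɪ/ sits next to the nasal /m/ and is therefore nasalised to [ɪ̃].

[tɪ̃mɔ]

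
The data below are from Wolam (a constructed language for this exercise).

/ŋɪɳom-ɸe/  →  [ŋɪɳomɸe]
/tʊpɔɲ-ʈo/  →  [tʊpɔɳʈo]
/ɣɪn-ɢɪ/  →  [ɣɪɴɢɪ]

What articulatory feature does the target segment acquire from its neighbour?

place

The segment that alternates is /ɲ/, which surfaces as [ɳ] when adjacent to /ʈ/.
/ɲ/ is palatal while /ʈ/ is retroflex; the output [ɳ] is retroflex, matching the trigger — so the feature that spreads is place.
The other alternating form patterns the same way: /n/ → [ɴ] before /ɢ/ (alveolar → uvular, matching uvular) — only place changes, and always toward the following segment.
Nothing changes in [ŋɪɳomɸe]: there the adjacent consonants already agree in place (/m/ and /ɸ/ are both bilabial), so this form is consistent with the same rule.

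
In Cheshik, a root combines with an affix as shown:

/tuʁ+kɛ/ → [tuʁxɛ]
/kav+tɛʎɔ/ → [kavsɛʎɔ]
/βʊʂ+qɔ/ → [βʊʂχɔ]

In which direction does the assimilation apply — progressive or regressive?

The segment that alternates is /k/, which surfaces as [x] when adjacent to /ʁ/.
/k/ is a stop while /ʁ/ is a fricative; the output [x] is a fricative, matching the trigger — so the feature that spreads is manner.
The other alternating forms pattern the same way: /t/ → [s] after /v/ (stop → fricative, matching a fricative); /q/ → [χ] after /ʂ/ (stop → fricative, matching a fricative) — only manner changes, and always toward the preceding segment.
The trigger is the preceding segment, so the direction is progressive (perseverative).

progressive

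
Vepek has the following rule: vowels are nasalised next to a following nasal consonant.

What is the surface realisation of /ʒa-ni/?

[ʒãni]

The vowel /a/ is adjacent to the following nasal /n/, so it acquires [+nasal] and surfaces as [ã].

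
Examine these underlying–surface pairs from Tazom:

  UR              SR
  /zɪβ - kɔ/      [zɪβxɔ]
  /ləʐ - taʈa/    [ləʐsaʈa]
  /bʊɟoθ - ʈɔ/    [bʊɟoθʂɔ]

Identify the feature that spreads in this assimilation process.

manner

The segment that alternates is /k/, which surfaces as [x] when adjacent to /β/.
The change stop → fricative matches the manner of the preceding /β/, identifying this as manner assimilation.
The other alternating forms pattern the same way: /t/ → [s] after /ʐ/ (stop → fricative, matching a fricative); /ʈ/ → [ʂ] after /θ/ (stop → fricative, matching a fricative) — only manner changes, and always toward the preceding segment.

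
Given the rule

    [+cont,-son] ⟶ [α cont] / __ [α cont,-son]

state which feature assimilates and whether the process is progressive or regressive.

The shared variable α links the value of [cont] on the target to that of the neighbouring obstruent. [cont] distinguishes stops from fricatives — a manner-of-articulation feature — so this is manner assimilation.
Since the environment is written after the underscore, the trigger follows the target; the direction is regressive.

regressive manner assimilation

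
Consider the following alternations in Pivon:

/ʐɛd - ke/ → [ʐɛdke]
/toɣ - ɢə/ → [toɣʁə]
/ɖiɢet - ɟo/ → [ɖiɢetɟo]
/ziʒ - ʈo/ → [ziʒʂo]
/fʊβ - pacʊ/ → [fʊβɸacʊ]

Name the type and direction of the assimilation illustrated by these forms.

Underlying /ɢ/ is realised as [ʁ] next to /ɣ/; /ɣ/ itself does not change.
The change stop → fricative matches the manner of the preceding /ɣ/, identifying this as manner assimilation.
Place and voice are unchanged, so the assimilation is partial, not total.
The same holds elsewhere in the data: /ʈ/ → [ʂ] after /ʒ/ (stop → fricative, matching a fricative); /p/ → [ɸ] after /β/ (stop → fricative, matching a fricative) — only manner changes, and always toward the preceding segment.
No alternation appears in [ʐɛdke], [ɖiɢetɟo]: there the adjacent consonants already agree in manner (/k/ and /d/ are both stops; /ɟ/ and /t/ are both stops), so these forms are consistent with the same rule.
The trigger is the preceding segment, so the direction is progressive (perseverative).

progressive manner assimilation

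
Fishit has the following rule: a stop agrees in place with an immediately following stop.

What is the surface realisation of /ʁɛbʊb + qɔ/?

[ʁɛbʊɢqɔ]

/b/ is a voiced bilabial stop. The following trigger /q/ is uvular, so /b/ must become uvular as well.
A voiced uvular stop is [ɢ], so the surface segment is [ɢ].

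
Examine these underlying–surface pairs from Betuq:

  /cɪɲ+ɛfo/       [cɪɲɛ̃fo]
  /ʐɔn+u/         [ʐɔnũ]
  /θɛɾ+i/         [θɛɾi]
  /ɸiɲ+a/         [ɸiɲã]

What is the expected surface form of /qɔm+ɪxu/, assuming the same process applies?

[qɔmɪ̃xu]

The data show progressive nasality assimilation (vowel nasalisation): /ɛ/ → [ɛ̃] after /ɲ/; /u/ → [ũ] after /n/; /a/ → [ã] after /ɲ/ — a vowel is nasalised by an immediately preceding nasal consonant.
No change occurs in [θɛɾi] because the vowel at the boundary is adjacent to an oral consonant, not a nasal (/i/ next to /ɾ/).
/ɪ/ sits next to the nasal /m/ and is therefore nasalised to [ɪ̃].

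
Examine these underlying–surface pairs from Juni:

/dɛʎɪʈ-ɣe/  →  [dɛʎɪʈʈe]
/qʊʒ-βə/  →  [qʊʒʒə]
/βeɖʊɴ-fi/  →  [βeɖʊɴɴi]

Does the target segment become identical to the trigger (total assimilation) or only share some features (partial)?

total assimilation

The segment that alternates is /ɣ/, which surfaces as [ʈ] when adjacent to /ʈ/.
The output [ʈ] is identical to the trigger /ʈ/ — every feature (place, manner, voicing) has been copied — so this is total assimilation.
The other forms behave the same way: /β/ → [ʒ] after /ʒ/; /f/ → [ɴ] after /ɴ/ — in each case the output is a copy of the preceding consonant.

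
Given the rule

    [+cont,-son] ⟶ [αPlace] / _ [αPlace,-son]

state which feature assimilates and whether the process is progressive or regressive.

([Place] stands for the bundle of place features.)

The rule copies the place features (abbreviated [Place]) from the environment onto the target, so the assimilating feature is place.
The conditioning segment sits to the right of the focus bar, meaning the trigger follows the segment that changes — regressive assimilation.

regressive place assimilation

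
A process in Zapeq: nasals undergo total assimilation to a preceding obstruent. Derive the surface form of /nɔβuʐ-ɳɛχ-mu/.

/ɳ/ is the segment targeted by the rule; it sits immediately after /ʐ/, so it assimilates completely and surfaces as [ʐ].
The same rule applies at the second boundary: /m/ → [χ] next to /χ/.

[nɔβuʐʐɛχχu]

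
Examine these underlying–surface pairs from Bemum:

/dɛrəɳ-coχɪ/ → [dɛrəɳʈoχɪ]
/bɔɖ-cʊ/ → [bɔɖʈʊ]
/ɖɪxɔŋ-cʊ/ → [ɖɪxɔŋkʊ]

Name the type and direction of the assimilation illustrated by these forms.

progressive place assimilation

Comparing underlying and surface forms, /c/ → [ʈ] is the alternation; the neighbouring /ɳ/ is constant.
The change palatal → retroflex matches the place of the preceding /ɳ/, identifying this as place assimilation.
Manner and voice are unchanged, so the assimilation is partial, not total.
The other alternating forms pattern the same way: /c/ → [ʈ] after /ɖ/ (palatal → retroflex, matching retroflex); /c/ → [k] after /ŋ/ (palatal → velar, matching velar) — only place changes, and always toward the preceding segment.
Since the segment that changes follows the conditioning segment, the assimilation is progressive.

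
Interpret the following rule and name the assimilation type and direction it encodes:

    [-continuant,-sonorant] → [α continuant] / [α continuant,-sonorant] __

The shared variable α links the value of [continuant] on the target to that of the neighbouring obstruent. [continuant] distinguishes stops from fricatives — a manner-of-articulation feature — so this is manner assimilation.
The conditioning segment sits to the left of the focus bar, meaning the trigger precedes the segment that changes — progressive assimilation.

progressive manner assimilation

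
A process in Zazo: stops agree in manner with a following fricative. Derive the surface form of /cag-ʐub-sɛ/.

The rule targets /g/ (voiced velar stop), which sits before the trigger /ʐ/ (fricative).
A voiced velar fricative is [ɣ], so the surface segment is [ɣ].
The same rule applies at the second boundary: /b/ → [β] next to /s/.

[caɣʐuβsɛ]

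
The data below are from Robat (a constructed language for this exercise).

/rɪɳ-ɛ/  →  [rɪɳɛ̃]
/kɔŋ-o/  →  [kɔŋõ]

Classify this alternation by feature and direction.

The vowel /ɛ/ surfaces as nasalised [ɛ̃] next to the preceding nasal /ɳ/ — it has acquired the [+nasal] feature of its neighbour.
Likewise in the remaining data: /o/ → [õ] after /ŋ/ — each time a vowel is nasalised next to a preceding nasal.
Because the conditioning nasal is to the left of the vowel that changes, the process is progressive (perseverative).

progressive nasality assimilation (vowel nasalisation)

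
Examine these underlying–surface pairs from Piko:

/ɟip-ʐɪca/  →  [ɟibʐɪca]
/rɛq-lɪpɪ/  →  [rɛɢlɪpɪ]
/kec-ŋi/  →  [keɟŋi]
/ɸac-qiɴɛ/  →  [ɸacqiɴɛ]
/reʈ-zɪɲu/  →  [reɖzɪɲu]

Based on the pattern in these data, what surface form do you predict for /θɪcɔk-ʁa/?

The data show regressive voicing assimilation: /p/ → [b] before /ʐ/; /q/ → [ɢ] before /l/; /c/ → [ɟ] before /ŋ/; /ʈ/ → [ɖ] before /z/. In each pair only voicing changes, matching the following consonant, while place and manner stay constant.
Nothing changes in [ɸacqiɴɛ]: there the adjacent consonants already agree in voicing (/c/ and /q/ are both voiceless), so this form is consistent with the same rule.
The rule targets /k/ (voiceless velar stop), which sits before the trigger /ʁ/ (voiced).
The voiced velar stop is [g], so /k/ → [g].

[θɪcɔgʁa]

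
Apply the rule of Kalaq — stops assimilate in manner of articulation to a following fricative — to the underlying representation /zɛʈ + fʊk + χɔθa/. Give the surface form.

/ʈ/ is a voiceless retroflex stop. The following trigger /f/ is a fricative, so /ʈ/ must become a fricative as well.
A voiceless retroflex fricative is [ʂ], so the surface segment is [ʂ].
At the second juncture, /k/ likewise becomes [x] adjacent to /χ/.

[zɛʂfʊxχɔθa]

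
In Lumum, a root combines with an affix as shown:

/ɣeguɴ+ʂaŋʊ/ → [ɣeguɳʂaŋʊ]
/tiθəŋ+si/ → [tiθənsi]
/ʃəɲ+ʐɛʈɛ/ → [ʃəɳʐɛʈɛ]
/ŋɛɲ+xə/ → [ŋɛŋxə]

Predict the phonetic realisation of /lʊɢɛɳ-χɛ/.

The data show regressive place assimilation: /ɴ/ → [ɳ] before /ʂ/; /ŋ/ → [n] before /s/; /ɲ/ → [ɳ] before /ʐ/; /ɲ/ → [ŋ] before /x/. In each pair only place changes, matching the following consonant, while manner and voice stay constant.
/ɳ/ is a voiced retroflex nasal. The following trigger /χ/ is uvular, so /ɳ/ must become uvular as well.
Changing only its place to uvular gives [ɴ] — the voiced uvular nasal.

[lʊɢɛɴχɛ]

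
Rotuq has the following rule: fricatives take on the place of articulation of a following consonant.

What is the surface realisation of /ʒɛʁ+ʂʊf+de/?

[ʒɛʐʂʊsde]

/ʁ/ is a voiced uvular fricative. The following trigger /ʂ/ is retroflex, so /ʁ/ must become retroflex as well.
A voiced retroflex fricative is [ʐ], so the surface segment is [ʐ].
The same rule applies at the second boundary: /f/ → [s] next to /d/.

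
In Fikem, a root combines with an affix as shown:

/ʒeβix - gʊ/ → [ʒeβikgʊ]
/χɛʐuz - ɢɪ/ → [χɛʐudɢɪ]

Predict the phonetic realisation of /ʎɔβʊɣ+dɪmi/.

The data show regressive manner assimilation: /x/ → [k] before /g/; /z/ → [d] before /ɢ/. In each pair only manner changes, matching the following consonant, while place and voice stay constant.
/ɣ/ is a voiced velar fricative. The following trigger /d/ is a stop, so /ɣ/ must become a stop as well.
The voiced velar stop is [g], so /ɣ/ → [g].

[ʎɔβʊgdɪmi]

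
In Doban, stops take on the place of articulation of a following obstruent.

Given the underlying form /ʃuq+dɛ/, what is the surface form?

[ʃutdɛ]

The rule targets /q/ (voiceless uvular stop), which sits before the trigger /d/ (alveolar).
Changing only its place to alveolar gives [t] — the voiceless alveolar stop.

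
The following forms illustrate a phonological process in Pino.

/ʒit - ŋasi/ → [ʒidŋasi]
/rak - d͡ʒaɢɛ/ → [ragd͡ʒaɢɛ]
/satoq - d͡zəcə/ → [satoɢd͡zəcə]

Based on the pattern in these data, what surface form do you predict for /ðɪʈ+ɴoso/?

[ðɪɖɴoso]

The data show regressive voicing assimilation: /t/ → [d] before /ŋ/; /k/ → [g] before /d͡ʒ/; /q/ → [ɢ] before /d͡z/. In each pair only voicing changes, matching the following consonant, while place and manner stay constant.
The rule targets /ʈ/ (voiceless retroflex stop), which sits before the trigger /ɴ/ (voiced).
The voiced retroflex stop is [ɖ], so /ʈ/ → [ɖ].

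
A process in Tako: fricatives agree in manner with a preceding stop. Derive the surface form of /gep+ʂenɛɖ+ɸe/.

[gepʈenɛɖpe]

/ʂ/ is a voiceless retroflex fricative. The preceding trigger /p/ is a stop, so /ʂ/ must become a stop as well.
Changing only its manner to stop gives [ʈ] — the voiceless retroflex stop.
The same rule applies at the second boundary: /ɸ/ → [p] next to /ɖ/.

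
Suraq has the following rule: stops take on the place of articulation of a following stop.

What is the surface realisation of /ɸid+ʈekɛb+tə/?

[ɸiɖʈekɛdtə]

/d/ is a voiced alveolar stop. The following trigger /ʈ/ is retroflex, so /d/ must become retroflex as well.
A voiced retroflex stop is [ɖ], so the surface segment is [ɖ].
The same rule applies at the second boundary: /b/ → [d] next to /t/.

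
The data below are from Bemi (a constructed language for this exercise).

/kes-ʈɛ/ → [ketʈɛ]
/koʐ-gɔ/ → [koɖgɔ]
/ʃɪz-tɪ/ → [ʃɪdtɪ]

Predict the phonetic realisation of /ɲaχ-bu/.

The data show regressive manner assimilation: /s/ → [t] before /ʈ/; /ʐ/ → [ɖ] before /g/; /z/ → [d] before /t/. In each pair only manner changes, matching the following consonant, while place and voice stay constant.
/χ/ is a voiceless uvular fricative. The following trigger /b/ is a stop, so /χ/ must become a stop as well.
Changing only its manner to stop gives [q] — the voiceless uvular stop.

[ɲaqbu]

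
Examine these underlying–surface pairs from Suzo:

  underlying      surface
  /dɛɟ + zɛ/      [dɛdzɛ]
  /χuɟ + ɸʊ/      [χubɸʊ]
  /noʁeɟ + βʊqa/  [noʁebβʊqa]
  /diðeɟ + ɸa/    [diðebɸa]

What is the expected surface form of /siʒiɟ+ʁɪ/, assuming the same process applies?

The data show regressive place assimilation: /ɟ/ → [d] before /z/; /ɟ/ → [b] before /ɸ/; /ɟ/ → [b] before /β/. In each pair only place changes, matching the following consonant, while manner and voice stay constant.
/ɟ/ is a voiced palatal stop. The following trigger /ʁ/ is uvular, so /ɟ/ must become uvular as well.
Changing only its place to uvular gives [ɢ] — the voiced uvular stop.

[siʒiɢʁɪ]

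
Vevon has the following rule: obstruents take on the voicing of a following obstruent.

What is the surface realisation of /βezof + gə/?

[βezovgə]

The rule targets /f/ (voiceless labiodental fricative), which sits before the trigger /g/ (voiced).
A voiced labiodental fricative is [v], so the surface segment is [v].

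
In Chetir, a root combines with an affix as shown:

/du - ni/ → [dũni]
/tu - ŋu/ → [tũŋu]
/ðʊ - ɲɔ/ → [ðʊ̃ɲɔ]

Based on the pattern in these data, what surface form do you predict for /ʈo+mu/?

The data show regressive nasality assimilation (vowel nasalisation): /u/ → [ũ] before /n/; /u/ → [ũ] before /ŋ/; /ʊ/ → [ʊ̃] before /ɲ/ — a vowel is nasalised by an immediately following nasal consonant.
/o/ sits next to the nasal /m/ and is therefore nasalised to [õ].

[ʈõmu]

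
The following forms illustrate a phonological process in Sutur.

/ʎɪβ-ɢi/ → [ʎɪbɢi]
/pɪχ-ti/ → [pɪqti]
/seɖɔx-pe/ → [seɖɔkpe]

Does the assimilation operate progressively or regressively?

Comparing underlying and surface forms, /β/ → [b] is the alternation; the neighbouring /ɢ/ is constant.
/β/ is a fricative while /ɢ/ is a stop; the output [b] is a stop, matching the trigger — so the feature that spreads is manner.
The same holds elsewhere in the data: /χ/ → [q] before /t/ (fricative → stop, matching a stop); /x/ → [k] before /p/ (fricative → stop, matching a stop) — only manner changes, and always toward the following segment.
Since the segment that changes precedes the conditioning segment, the assimilation is regressive.

regressive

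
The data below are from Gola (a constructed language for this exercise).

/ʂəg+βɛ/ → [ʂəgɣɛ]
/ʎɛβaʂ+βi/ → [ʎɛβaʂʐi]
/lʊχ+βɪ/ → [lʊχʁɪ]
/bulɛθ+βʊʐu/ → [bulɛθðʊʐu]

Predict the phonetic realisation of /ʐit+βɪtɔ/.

The data show progressive place assimilation: /β/ → [ɣ] after /g/; /β/ → [ʐ] after /ʂ/; /β/ → [ʁ] after /χ/; /β/ → [ð] after /θ/. In each pair only place changes, matching the preceding consonant, while manner and voice stay constant.
The rule targets /β/ (voiced bilabial fricative), which sits after the trigger /t/ (alveolar).
The voiced alveolar fricative is [z], so /β/ → [z].

[ʐitzɪtɔ]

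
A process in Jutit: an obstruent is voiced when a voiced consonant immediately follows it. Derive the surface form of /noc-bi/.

[noɟbi]

/c/ is a voiceless palatal stop. The following trigger /b/ is voiced, so /c/ must become voiced as well.
The voiced palatal stop is [ɟ], so /c/ → [ɟ].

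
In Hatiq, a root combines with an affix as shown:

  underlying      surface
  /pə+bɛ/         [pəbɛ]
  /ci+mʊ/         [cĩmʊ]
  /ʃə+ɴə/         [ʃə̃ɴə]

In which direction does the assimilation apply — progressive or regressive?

The vowel /i/ surfaces as nasalised [ĩ] next to the following nasal /m/ — it has acquired the [+nasal] feature of its neighbour.
Likewise in the remaining data: /ə/ → [ə̃] before /ɴ/ — each time a vowel is nasalised next to a following nasal.
No change occurs in [pəbɛ] because the vowel at the boundary is adjacent to an oral consonant, not a nasal (/ə/ next to /b/).
Because the conditioning nasal is to the right of the vowel that changes, the process is regressive (anticipatory).

regressive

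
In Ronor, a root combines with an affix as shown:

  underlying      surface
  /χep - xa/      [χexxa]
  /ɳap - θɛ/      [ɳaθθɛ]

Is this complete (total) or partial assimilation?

Comparing underlying and surface forms, /p/ → [x] is the alternation; the neighbouring /x/ is constant.
The output [x] is identical to the trigger /x/ — every feature (place, manner, voicing) has been copied — so this is total assimilation.
The remaining alternation confirms this: /p/ → [θ] before /θ/ — in each case the output is a copy of the following consonant.

total assimilation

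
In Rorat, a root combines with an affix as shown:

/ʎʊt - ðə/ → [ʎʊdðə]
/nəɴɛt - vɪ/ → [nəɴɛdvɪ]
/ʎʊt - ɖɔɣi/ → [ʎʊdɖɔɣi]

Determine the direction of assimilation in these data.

regressive

Underlying /t/ is realised as [d] next to /ð/; /ð/ itself does not change.
The change voiceless → voiced matches the voicing of the following /ð/, identifying this as voicing assimilation.
Checking the remaining alternations: /t/ → [d] before /v/ (voiceless → voiced, matching voiced); /t/ → [d] before /ɖ/ (voiceless → voiced, matching voiced) — only voicing changes, and always toward the following segment.
Since the segment that changes precedes the conditioning segment, the assimilation is regressive.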